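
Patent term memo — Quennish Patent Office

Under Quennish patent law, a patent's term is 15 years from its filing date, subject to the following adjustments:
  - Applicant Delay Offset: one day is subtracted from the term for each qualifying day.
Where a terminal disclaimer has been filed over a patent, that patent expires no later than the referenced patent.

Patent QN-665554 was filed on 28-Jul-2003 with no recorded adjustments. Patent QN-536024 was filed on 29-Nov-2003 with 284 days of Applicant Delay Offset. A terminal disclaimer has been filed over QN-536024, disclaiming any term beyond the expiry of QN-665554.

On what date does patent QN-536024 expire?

Natural term of QN-536024:
  Base: filing + 15 years → 29 November 2018.
  Applicant Delay Offset: −284 days → 18 February 2018.
Expiry of referenced patent QN-665554:
  Base: filing + 15 years → 28 July 2018.
Terminal disclaimer: QN-536024 expires on the earlier of 18 February 2018 and 28 July 2018.

2018-02-18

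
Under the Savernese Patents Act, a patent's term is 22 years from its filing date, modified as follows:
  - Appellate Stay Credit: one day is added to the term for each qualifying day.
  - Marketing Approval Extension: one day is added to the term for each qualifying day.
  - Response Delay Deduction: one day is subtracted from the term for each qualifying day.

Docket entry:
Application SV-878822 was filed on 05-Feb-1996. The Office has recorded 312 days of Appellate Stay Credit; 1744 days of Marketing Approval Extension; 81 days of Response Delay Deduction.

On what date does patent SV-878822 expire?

Base term: filing date + 22 years → 5 February 2018.
Appellate Stay Credit: +312 days → 14 December 2018.
Marketing Approval Extension: +1744 days → 23 September 2023.
Response Delay Deduction: −81 days → 4 July 2023.

2023-07-04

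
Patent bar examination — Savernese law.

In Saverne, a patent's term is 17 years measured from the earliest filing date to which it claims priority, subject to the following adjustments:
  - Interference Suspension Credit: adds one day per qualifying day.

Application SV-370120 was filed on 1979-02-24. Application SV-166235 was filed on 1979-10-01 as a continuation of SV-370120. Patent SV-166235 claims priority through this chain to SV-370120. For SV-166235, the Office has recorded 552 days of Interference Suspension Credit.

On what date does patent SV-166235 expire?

Earliest priority filing: 24 February 1979.
Base term: 24 February 1979 + 17 years → 24 February 1996.
Interference Suspension Credit: +552 days → 29 August 1997.

1997-08-29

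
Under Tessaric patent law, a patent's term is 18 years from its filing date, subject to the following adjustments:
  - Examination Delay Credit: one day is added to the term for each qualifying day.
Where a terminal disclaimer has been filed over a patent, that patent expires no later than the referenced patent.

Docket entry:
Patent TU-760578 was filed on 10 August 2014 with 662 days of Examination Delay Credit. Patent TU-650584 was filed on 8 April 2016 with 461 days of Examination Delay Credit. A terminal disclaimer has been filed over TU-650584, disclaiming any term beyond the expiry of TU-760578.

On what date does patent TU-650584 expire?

June 3, 2034

Natural term of TU-650584:
  Base: filing + 18 years → 8 April 2034.
  Examination Delay Credit: +461 days → 13 July 2035.
Expiry of referenced patent TU-760578:
  Base: filing + 18 years → 10 August 2032.
  Examination Delay Credit: +662 days → 3 June 2034.
Terminal disclaimer: TU-650584 expires on the earlier of 13 July 2035 and 3 June 2034.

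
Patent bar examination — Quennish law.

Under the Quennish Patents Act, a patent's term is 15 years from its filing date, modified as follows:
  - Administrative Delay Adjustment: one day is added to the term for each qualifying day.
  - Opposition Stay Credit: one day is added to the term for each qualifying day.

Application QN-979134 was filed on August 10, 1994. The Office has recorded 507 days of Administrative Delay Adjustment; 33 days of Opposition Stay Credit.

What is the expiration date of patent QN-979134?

February 1, 2011

Base term: filing date + 15 years → 10 August 2009.
Administrative Delay Adjustment: +507 days → 30 December 2010.
Opposition Stay Credit: +33 days → 1 February 2011.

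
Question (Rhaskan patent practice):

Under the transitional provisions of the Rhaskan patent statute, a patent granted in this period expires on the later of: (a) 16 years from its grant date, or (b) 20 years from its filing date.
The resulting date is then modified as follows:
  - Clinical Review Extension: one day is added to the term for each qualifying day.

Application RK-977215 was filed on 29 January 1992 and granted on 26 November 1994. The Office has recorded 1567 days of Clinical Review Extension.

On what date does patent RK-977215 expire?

2016-05-14

(a) grant + 16 years → 26 November 2010.
(b) filing + 20 years → 29 January 2012.
Later of the two: 29 January 2012.
Clinical Review Extension: +1567 days → 14 May 2016.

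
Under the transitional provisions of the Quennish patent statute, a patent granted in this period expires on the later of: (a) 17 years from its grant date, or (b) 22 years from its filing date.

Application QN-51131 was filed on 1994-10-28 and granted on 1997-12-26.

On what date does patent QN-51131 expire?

(a) grant + 17 years → 26 December 2014.
(b) filing + 22 years → 28 October 2016.
Later of the two: 28 October 2016.

October 28, 2016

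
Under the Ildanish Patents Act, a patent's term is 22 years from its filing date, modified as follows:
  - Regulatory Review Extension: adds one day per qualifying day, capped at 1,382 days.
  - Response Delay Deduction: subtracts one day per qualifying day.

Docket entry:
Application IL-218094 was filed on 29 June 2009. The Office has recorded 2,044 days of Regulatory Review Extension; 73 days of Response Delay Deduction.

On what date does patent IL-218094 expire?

Base term: filing date + 22 years → 29 June 2031.
Regulatory Review Extension: 2044 days claimed exceeds the 1382-day cap, so +1382 days → 11 April 2035.
Response Delay Deduction: −73 days → 28 January 2035.

January 28, 2035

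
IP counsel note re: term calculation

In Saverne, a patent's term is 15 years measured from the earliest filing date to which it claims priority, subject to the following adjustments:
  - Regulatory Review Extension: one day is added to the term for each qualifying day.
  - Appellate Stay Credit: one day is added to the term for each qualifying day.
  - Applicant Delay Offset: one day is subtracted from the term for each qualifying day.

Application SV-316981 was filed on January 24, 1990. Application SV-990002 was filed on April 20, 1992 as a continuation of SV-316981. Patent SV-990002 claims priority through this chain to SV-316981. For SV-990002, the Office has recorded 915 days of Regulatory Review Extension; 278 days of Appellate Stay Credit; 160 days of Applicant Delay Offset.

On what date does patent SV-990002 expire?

2007-11-23

Earliest priority filing: 24 January 1990.
Base term: 24 January 1990 + 15 years → 24 January 2005.
Regulatory Review Extension: +915 days → 28 July 2007.
Appellate Stay Credit: +278 days → 1 May 2008.
Applicant Delay Offset: −160 days → 23 November 2007.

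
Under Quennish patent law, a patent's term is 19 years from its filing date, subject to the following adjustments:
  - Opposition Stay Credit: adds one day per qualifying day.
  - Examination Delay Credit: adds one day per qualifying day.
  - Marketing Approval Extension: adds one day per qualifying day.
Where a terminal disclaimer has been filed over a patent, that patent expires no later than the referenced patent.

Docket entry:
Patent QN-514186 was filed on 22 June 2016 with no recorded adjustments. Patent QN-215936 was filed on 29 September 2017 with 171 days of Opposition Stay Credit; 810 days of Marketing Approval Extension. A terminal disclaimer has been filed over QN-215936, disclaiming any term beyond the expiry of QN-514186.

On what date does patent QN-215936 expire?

2035-06-22

Natural term of QN-215936:
  Base: filing + 19 years → 29 September 2036.
  Opposition Stay Credit: +171 days → 19 March 2037.
  Marketing Approval Extension: +810 days → 7 June 2039.
Expiry of referenced patent QN-514186:
  Base: filing + 19 years → 22 June 2035.
Terminal disclaimer: QN-215936 expires on the earlier of 7 June 2039 and 22 June 2035.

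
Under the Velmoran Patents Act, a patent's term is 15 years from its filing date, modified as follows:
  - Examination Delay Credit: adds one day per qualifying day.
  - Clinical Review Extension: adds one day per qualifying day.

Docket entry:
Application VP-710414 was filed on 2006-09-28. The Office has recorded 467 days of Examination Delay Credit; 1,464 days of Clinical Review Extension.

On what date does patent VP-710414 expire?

Base term: filing date + 15 years → 28 September 2021.
Examination Delay Credit: +467 days → 8 January 2023.
Clinical Review Extension: +1464 days → 11 January 2027.

2027-01-11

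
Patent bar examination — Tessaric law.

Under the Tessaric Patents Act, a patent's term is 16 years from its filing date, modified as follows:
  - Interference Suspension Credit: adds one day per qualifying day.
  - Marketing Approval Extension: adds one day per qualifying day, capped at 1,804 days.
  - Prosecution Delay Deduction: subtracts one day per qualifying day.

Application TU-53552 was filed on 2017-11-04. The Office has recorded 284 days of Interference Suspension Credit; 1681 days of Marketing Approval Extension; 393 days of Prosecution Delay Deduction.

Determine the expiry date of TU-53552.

Base term: filing date + 16 years → 4 November 2033.
Interference Suspension Credit: +284 days → 15 August 2034.
Marketing Approval Extension: 1681 days (within the 1804-day cap) → +1681 days → 23 March 2039.
Prosecution Delay Deduction: −393 days → 23 February 2038.

2038-02-23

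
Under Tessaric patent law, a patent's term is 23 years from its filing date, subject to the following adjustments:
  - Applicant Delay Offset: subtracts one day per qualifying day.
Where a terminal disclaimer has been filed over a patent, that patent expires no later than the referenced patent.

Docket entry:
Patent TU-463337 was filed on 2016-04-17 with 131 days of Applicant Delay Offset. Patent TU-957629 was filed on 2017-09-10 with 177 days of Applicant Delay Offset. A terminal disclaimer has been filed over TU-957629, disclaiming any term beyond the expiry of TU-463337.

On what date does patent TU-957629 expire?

Natural term of TU-957629:
  Base: filing + 23 years → 10 September 2040.
  Applicant Delay Offset: −177 days → 17 March 2040.
Expiry of referenced patent TU-463337:
  Base: filing + 23 years → 17 April 2039.
  Applicant Delay Offset: −131 days → 7 December 2038.
Terminal disclaimer: TU-957629 expires on the earlier of 17 March 2040 and 7 December 2038.

December 7, 2038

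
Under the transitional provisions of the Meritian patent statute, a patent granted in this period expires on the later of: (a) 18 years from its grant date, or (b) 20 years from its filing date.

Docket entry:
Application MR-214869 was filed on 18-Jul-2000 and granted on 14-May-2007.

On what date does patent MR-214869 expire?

2025-05-14

(a) grant + 18 years → 14 May 2025.
(b) filing + 20 years → 18 July 2020.
Later of the two: 14 May 2025.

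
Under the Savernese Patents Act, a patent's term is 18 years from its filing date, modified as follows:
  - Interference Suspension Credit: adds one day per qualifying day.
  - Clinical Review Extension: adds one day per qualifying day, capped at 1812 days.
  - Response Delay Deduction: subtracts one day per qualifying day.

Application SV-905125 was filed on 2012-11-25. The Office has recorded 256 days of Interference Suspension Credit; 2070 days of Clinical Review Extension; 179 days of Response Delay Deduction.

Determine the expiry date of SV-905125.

January 27, 2036

Base term: filing date + 18 years → 25 November 2030.
Interference Suspension Credit: +256 days → 8 August 2031.
Clinical Review Extension: 2070 days claimed exceeds the 1812-day cap, so +1812 days → 24 July 2036.
Response Delay Deduction: −179 days → 27 January 2036.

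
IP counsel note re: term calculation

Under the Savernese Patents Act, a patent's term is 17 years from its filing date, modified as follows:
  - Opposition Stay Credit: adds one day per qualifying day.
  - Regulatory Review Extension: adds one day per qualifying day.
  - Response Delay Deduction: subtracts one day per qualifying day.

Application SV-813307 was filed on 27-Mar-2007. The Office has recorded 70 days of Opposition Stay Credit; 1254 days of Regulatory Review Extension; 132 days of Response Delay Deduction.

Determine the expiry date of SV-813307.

Base term: filing date + 17 years → 27 March 2024.
Opposition Stay Credit: +70 days → 5 June 2024.
Regulatory Review Extension: +1254 days → 11 November 2027.
Response Delay Deduction: −132 days → 2 July 2027.

2027-07-02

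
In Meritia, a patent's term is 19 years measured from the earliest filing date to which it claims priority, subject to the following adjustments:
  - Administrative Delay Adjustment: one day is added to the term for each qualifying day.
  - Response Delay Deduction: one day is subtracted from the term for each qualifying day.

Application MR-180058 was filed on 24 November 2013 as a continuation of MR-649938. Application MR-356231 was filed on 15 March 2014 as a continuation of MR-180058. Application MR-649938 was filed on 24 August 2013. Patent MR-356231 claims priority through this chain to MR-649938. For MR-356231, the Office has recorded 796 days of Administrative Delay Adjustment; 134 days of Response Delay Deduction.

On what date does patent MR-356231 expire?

Earliest priority filing: 24 August 2013.
Base term: 24 August 2013 + 19 years → 24 August 2032.
Administrative Delay Adjustment: +796 days → 29 October 2034.
Response Delay Deduction: −134 days → 17 June 2034.

June 17, 2034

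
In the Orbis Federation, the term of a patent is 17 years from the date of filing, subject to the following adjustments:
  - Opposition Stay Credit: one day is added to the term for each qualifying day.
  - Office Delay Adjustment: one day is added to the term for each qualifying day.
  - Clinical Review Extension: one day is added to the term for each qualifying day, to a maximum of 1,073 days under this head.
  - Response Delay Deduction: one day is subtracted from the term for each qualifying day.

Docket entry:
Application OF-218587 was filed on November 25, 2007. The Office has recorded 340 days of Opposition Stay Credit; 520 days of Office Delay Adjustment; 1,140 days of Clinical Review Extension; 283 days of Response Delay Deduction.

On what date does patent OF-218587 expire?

2029-06-02

Base term: filing date + 17 years → 25 November 2024.
Opposition Stay Credit: +340 days → 31 October 2025.
Office Delay Adjustment: +520 days → 4 April 2027.
Clinical Review Extension: 1140 days claimed exceeds the 1073-day cap, so +1073 days → 12 March 2030.
Response Delay Deduction: −283 days → 2 June 2029.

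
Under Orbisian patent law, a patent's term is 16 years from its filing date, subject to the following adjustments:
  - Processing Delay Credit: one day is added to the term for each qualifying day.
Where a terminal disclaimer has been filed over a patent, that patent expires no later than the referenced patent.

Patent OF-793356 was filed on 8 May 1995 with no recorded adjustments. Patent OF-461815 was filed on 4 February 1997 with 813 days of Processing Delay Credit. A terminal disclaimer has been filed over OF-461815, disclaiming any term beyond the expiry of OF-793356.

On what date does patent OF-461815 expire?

2011-05-08

Natural term of OF-461815:
  Base: filing + 16 years → 4 February 2013.
  Processing Delay Credit: +813 days → 28 April 2015.
Expiry of referenced patent OF-793356:
  Base: filing + 16 years → 8 May 2011.
Terminal disclaimer: OF-461815 expires on the earlier of 28 April 2015 and 8 May 2011.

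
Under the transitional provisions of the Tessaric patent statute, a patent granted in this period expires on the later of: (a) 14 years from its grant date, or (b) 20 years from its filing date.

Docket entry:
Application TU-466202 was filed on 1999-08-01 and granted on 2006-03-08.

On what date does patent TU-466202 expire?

(a) grant + 14 years → 8 March 2020.
(b) filing + 20 years → 1 August 2019.
Later of the two: 8 March 2020.

March 8, 2020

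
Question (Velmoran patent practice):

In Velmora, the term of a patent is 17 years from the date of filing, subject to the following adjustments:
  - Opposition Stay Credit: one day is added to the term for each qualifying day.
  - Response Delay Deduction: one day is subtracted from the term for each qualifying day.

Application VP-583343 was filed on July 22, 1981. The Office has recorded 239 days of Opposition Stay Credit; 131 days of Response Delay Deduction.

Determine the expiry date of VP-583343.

1998-11-07

Base term: filing date + 17 years → 22 July 1998.
Opposition Stay Credit: +239 days → 18 March 1999.
Response Delay Deduction: −131 days → 7 November 1998.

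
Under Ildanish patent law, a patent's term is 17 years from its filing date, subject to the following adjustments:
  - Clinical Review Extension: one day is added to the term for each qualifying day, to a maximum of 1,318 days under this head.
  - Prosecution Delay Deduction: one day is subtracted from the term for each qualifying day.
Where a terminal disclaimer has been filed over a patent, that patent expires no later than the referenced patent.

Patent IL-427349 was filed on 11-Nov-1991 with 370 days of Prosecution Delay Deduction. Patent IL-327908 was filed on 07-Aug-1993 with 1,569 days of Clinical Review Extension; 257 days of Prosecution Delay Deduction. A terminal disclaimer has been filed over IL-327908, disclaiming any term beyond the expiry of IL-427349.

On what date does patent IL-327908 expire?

Natural term of IL-327908:
  Base: filing + 17 years → 7 August 2010.
  Clinical Review Extension: 1569 days claimed exceeds the 1318-day cap, so +1318 days → 17 March 2014.
  Prosecution Delay Deduction: −257 days → 3 July 2013.
Expiry of referenced patent IL-427349:
  Base: filing + 17 years → 11 November 2008.
  Prosecution Delay Deduction: −370 days → 7 November 2007.
Terminal disclaimer: IL-327908 expires on the earlier of 3 July 2013 and 7 November 2007.

November 7, 2007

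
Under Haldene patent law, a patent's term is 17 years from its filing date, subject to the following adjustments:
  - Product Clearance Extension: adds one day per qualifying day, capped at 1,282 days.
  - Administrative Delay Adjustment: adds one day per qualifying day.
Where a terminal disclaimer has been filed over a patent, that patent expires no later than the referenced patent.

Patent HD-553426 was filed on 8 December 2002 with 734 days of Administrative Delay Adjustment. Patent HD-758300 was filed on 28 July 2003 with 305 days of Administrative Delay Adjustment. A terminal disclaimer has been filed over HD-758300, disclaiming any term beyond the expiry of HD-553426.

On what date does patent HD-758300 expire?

2021-05-29

Natural term of HD-758300:
  Base: filing + 17 years → 28 July 2020.
  Administrative Delay Adjustment: +305 days → 29 May 2021.
Expiry of referenced patent HD-553426:
  Base: filing + 17 years → 8 December 2019.
  Administrative Delay Adjustment: +734 days → 11 December 2021.
Terminal disclaimer: HD-758300 expires on the earlier of 29 May 2021 and 11 December 2021.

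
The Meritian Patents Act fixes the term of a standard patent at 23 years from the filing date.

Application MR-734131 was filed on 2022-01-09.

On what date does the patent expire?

2045-01-09

Filing date + 23 years → 9 January 2045.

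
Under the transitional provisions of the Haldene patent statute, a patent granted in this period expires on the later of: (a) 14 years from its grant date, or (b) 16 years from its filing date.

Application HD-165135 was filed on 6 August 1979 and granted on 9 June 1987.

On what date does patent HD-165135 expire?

2001-06-09

(a) grant + 14 years → 9 June 2001.
(b) filing + 16 years → 6 August 1995.
Later of the two: 9 June 2001.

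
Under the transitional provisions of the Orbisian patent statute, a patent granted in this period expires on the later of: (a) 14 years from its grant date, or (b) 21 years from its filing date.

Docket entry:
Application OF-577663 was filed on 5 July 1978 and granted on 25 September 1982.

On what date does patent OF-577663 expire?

1999-07-05

(a) grant + 14 years → 25 September 1996.
(b) filing + 21 years → 5 July 1999.
Later of the two: 5 July 1999.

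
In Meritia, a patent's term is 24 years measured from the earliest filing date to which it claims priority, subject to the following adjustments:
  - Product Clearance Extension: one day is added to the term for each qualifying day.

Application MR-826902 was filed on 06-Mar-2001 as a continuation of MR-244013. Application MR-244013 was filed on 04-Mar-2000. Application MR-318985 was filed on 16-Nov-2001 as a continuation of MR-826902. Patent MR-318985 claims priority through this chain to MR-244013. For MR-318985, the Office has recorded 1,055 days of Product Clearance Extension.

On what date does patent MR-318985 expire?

January 23, 2027

Earliest priority filing: 4 March 2000.
Base term: 4 March 2000 + 24 years → 4 March 2024.
Product Clearance Extension: +1055 days → 23 January 2027.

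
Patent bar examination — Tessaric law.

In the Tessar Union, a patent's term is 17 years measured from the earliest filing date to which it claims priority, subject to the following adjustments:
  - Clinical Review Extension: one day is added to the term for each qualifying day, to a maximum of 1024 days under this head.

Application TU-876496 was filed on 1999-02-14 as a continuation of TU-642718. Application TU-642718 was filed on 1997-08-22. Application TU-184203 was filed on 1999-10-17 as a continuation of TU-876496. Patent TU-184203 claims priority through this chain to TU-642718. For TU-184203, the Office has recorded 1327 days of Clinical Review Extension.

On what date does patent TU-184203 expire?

Earliest priority filing: 22 August 1997.
Base term: 22 August 1997 + 17 years → 22 August 2014.
Clinical Review Extension: 1327 days claimed exceeds the 1024-day cap, so +1024 days → 11 June 2017.

2017-06-11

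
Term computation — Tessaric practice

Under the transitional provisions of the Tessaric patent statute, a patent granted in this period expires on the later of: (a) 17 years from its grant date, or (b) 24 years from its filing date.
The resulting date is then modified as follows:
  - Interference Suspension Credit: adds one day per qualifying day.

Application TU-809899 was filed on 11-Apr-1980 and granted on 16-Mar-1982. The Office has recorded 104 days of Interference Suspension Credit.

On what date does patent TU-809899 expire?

2004-07-24

(a) grant + 17 years → 16 March 1999.
(b) filing + 24 years → 11 April 2004.
Later of the two: 11 April 2004.
Interference Suspension Credit: +104 days → 24 July 2004.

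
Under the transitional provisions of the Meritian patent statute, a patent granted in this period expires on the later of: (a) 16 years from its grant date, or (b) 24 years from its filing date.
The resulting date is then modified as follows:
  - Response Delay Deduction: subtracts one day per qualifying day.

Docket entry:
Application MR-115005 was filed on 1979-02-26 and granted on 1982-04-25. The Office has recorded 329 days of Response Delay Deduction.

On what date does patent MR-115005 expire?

(a) grant + 16 years → 25 April 1998.
(b) filing + 24 years → 26 February 2003.
Later of the two: 26 February 2003.
Response Delay Deduction: −329 days → 3 April 2002.

April 3, 2002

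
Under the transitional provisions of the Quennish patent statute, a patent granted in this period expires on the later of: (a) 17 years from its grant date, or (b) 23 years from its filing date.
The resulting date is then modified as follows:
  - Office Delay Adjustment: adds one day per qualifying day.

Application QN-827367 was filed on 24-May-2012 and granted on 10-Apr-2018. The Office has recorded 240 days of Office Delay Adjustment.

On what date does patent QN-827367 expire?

January 19, 2036

(a) grant + 17 years → 10 April 2035.
(b) filing + 23 years → 24 May 2035.
Later of the two: 24 May 2035.
Office Delay Adjustment: +240 days → 19 January 2036.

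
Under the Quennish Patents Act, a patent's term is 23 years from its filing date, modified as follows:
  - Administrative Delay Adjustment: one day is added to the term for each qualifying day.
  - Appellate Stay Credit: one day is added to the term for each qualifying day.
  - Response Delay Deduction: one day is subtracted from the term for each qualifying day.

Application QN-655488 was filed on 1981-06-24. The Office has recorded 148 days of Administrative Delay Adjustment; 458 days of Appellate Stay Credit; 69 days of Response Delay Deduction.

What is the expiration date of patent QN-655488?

December 13, 2005

Base term: filing date + 23 years → 24 June 2004.
Administrative Delay Adjustment: +148 days → 19 November 2004.
Appellate Stay Credit: +458 days → 20 February 2006.
Response Delay Deduction: −69 days → 13 December 2005.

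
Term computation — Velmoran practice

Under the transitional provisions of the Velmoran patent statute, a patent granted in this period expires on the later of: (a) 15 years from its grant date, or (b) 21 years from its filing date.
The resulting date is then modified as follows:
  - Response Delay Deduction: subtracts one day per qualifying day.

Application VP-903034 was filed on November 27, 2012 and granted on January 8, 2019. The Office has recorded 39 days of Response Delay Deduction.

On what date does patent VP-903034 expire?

2033-11-30

(a) grant + 15 years → 8 January 2034.
(b) filing + 21 years → 27 November 2033.
Later of the two: 8 January 2034.
Response Delay Deduction: −39 days → 30 November 2033.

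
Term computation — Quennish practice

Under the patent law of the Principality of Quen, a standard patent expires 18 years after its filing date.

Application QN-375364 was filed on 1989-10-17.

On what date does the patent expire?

2007-10-17

Filing date + 18 years → 17 October 2007.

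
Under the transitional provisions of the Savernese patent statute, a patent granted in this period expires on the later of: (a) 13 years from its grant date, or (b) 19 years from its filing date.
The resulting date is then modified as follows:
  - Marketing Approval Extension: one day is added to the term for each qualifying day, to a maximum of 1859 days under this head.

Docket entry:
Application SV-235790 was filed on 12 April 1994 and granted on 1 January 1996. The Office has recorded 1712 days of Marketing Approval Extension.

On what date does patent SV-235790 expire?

(a) grant + 13 years → 1 January 2009.
(b) filing + 19 years → 12 April 2013.
Later of the two: 12 April 2013.
Marketing Approval Extension: 1712 days (within the 1859-day cap) → +1712 days → 19 December 2017.

December 19, 2017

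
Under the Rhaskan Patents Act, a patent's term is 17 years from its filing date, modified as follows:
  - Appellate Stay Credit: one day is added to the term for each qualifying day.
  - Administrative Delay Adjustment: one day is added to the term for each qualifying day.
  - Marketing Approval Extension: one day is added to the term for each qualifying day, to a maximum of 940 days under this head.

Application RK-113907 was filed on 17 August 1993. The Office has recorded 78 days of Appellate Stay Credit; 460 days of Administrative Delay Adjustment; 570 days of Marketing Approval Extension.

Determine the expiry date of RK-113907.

August 29, 2013

Base term: filing date + 17 years → 17 August 2010.
Appellate Stay Credit: +78 days → 3 November 2010.
Administrative Delay Adjustment: +460 days → 6 February 2012.
Marketing Approval Extension: 570 days (within the 940-day cap) → +570 days → 29 August 2013.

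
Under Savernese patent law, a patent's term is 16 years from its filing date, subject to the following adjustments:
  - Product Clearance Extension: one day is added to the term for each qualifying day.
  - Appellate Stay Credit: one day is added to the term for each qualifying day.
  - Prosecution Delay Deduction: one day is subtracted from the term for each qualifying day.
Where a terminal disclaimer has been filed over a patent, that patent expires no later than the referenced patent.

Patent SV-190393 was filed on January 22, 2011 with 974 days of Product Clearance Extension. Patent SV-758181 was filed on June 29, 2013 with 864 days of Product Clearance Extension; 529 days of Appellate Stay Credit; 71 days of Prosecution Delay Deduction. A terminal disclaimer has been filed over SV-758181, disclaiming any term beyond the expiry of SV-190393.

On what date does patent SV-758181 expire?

Natural term of SV-758181:
  Base: filing + 16 years → 29 June 2029.
  Product Clearance Extension: +864 days → 10 November 2031.
  Appellate Stay Credit: +529 days → 22 April 2033.
  Prosecution Delay Deduction: −71 days → 10 February 2033.
Expiry of referenced patent SV-190393:
  Base: filing + 16 years → 22 January 2027.
  Product Clearance Extension: +974 days → 22 September 2029.
Terminal disclaimer: SV-758181 expires on the earlier of 10 February 2033 and 22 September 2029.

September 22, 2029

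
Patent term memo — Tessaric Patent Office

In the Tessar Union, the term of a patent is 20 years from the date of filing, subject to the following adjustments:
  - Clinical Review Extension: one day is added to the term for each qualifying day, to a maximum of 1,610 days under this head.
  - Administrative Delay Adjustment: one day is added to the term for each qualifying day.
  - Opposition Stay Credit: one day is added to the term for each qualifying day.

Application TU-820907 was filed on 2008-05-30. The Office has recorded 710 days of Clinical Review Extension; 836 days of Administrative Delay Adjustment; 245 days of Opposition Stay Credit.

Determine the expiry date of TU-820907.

April 25, 2033

Base term: filing date + 20 years → 30 May 2028.
Clinical Review Extension: 710 days (within the 1610-day cap) → +710 days → 10 May 2030.
Administrative Delay Adjustment: +836 days → 23 August 2032.
Opposition Stay Credit: +245 days → 25 April 2033.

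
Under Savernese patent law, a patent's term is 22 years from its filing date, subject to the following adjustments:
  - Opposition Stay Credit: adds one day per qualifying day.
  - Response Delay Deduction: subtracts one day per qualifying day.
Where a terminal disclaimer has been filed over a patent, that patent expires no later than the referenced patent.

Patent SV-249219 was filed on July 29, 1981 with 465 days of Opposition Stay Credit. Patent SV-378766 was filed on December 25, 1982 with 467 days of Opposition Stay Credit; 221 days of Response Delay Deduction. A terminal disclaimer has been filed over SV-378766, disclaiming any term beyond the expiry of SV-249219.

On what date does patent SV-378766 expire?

Natural term of SV-378766:
  Base: filing + 22 years → 25 December 2004.
  Opposition Stay Credit: +467 days → 6 April 2006.
  Response Delay Deduction: −221 days → 28 August 2005.
Expiry of referenced patent SV-249219:
  Base: filing + 22 years → 29 July 2003.
  Opposition Stay Credit: +465 days → 5 November 2004.
Terminal disclaimer: SV-378766 expires on the earlier of 28 August 2005 and 5 November 2004.

November 5, 2004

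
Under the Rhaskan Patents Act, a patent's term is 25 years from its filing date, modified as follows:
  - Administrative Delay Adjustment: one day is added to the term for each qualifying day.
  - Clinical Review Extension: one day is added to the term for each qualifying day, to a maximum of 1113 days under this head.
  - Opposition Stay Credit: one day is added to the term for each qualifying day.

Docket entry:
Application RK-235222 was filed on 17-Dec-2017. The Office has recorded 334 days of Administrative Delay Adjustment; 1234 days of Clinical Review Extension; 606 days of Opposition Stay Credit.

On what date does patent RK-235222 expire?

Base term: filing date + 25 years → 17 December 2042.
Administrative Delay Adjustment: +334 days → 16 November 2043.
Clinical Review Extension: 1234 days claimed exceeds the 1113-day cap, so +1113 days → 3 December 2046.
Opposition Stay Credit: +606 days → 31 July 2048.

July 31, 2048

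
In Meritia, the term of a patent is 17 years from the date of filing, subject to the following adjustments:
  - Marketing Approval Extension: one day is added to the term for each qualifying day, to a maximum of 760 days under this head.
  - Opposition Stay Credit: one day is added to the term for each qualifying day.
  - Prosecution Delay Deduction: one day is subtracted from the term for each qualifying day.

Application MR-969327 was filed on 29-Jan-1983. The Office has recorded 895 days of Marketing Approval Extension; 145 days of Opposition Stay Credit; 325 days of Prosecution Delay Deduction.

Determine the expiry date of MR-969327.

August 31, 2001

Base term: filing date + 17 years → 29 January 2000.
Marketing Approval Extension: 895 days claimed exceeds the 760-day cap, so +760 days → 27 February 2002.
Opposition Stay Credit: +145 days → 22 July 2002.
Prosecution Delay Deduction: −325 days → 31 August 2001.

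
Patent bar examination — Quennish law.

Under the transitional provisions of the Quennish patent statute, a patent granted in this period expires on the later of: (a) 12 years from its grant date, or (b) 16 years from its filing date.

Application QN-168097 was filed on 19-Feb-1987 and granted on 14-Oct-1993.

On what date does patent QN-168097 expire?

October 14, 2005

(a) grant + 12 years → 14 October 2005.
(b) filing + 16 years → 19 February 2003.
Later of the two: 14 October 2005.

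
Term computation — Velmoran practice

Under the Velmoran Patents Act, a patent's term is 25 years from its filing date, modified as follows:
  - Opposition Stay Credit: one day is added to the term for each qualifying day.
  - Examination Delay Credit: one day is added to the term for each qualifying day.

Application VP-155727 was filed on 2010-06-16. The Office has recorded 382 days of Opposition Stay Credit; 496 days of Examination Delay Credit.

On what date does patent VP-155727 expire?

November 10, 2037

Base term: filing date + 25 years → 16 June 2035.
Opposition Stay Credit: +382 days → 2 July 2036.
Examination Delay Credit: +496 days → 10 November 2037.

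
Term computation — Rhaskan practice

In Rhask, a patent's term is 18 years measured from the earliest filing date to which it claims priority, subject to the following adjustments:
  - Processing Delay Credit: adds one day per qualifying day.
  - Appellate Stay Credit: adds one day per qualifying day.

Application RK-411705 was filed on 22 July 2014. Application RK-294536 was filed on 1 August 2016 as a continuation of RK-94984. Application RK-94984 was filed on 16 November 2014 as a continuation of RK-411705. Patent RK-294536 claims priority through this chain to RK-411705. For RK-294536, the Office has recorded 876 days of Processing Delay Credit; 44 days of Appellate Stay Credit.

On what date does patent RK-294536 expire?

Earliest priority filing: 22 July 2014.
Base term: 22 July 2014 + 18 years → 22 July 2032.
Processing Delay Credit: +876 days → 15 December 2034.
Appellate Stay Credit: +44 days → 28 January 2035.

2035-01-28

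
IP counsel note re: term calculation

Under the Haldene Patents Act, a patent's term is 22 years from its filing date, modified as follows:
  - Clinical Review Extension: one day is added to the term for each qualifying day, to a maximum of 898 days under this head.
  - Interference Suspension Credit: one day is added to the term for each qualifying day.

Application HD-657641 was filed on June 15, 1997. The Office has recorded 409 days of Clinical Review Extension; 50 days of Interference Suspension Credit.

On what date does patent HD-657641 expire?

2020-09-16

Base term: filing date + 22 years → 15 June 2019.
Clinical Review Extension: 409 days (within the 898-day cap) → +409 days → 28 July 2020.
Interference Suspension Credit: +50 days → 16 September 2020.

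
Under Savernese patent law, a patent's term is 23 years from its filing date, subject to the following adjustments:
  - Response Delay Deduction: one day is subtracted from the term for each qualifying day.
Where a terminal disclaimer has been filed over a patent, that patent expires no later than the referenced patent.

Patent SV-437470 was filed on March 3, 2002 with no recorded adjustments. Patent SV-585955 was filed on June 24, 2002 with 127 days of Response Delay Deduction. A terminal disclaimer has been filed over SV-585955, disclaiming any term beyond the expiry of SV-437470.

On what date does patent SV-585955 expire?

February 17, 2025

Natural term of SV-585955:
  Base: filing + 23 years → 24 June 2025.
  Response Delay Deduction: −127 days → 17 February 2025.
Expiry of referenced patent SV-437470:
  Base: filing + 23 years → 3 March 2025.
Terminal disclaimer: SV-585955 expires on the earlier of 17 February 2025 and 3 March 2025.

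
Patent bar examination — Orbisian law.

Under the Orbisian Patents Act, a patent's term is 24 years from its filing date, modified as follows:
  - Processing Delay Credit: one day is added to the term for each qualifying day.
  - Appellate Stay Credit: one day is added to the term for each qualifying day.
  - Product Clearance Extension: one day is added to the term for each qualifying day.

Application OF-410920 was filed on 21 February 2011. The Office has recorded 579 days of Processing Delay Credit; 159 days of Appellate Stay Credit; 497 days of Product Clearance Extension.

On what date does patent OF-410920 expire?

Base term: filing date + 24 years → 21 February 2035.
Processing Delay Credit: +579 days → 22 September 2036.
Appellate Stay Credit: +159 days → 28 February 2037.
Product Clearance Extension: +497 days → 10 July 2038.

July 10, 2038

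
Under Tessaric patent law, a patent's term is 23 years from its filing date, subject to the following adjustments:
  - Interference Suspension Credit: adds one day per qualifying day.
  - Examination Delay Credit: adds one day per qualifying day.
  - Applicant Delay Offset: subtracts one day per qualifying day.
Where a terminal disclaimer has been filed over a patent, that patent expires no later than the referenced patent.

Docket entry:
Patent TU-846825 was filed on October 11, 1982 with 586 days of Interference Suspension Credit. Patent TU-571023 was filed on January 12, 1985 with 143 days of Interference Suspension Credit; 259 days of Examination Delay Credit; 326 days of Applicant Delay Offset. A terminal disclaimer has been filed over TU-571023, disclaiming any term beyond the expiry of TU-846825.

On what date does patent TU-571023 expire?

May 20, 2007

Natural term of TU-571023:
  Base: filing + 23 years → 12 January 2008.
  Interference Suspension Credit: +143 days → 3 June 2008.
  Examination Delay Credit: +259 days → 17 February 2009.
  Applicant Delay Offset: −326 days → 28 March 2008.
Expiry of referenced patent TU-846825:
  Base: filing + 23 years → 11 October 2005.
  Interference Suspension Credit: +586 days → 20 May 2007.
Terminal disclaimer: TU-571023 expires on the earlier of 28 March 2008 and 20 May 2007.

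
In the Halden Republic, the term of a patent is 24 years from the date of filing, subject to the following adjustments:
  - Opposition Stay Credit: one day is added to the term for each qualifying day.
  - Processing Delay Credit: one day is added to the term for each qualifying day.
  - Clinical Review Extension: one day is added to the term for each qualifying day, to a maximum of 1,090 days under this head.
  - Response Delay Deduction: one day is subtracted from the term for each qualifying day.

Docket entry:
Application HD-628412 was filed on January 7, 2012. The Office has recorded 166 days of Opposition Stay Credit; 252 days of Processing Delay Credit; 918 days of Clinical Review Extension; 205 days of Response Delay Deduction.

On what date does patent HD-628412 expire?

Base term: filing date + 24 years → 7 January 2036.
Opposition Stay Credit: +166 days → 21 June 2036.
Processing Delay Credit: +252 days → 28 February 2037.
Clinical Review Extension: 918 days (within the 1090-day cap) → +918 days → 4 September 2039.
Response Delay Deduction: −205 days → 11 February 2039.

February 11, 2039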